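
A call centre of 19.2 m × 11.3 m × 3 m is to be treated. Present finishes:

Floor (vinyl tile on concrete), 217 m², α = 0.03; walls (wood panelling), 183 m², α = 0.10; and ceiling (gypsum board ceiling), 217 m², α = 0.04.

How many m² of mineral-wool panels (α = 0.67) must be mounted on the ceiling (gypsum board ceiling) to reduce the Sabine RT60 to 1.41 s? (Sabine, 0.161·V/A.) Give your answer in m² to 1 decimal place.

64.8

Summing Sᵢαᵢ: 6.510 + 18.300 + 8.680 → A₁ = 33.490 sabins.
Required A₂ = 0.161·650.88/1.41 = 74.320 sabins.
Absorption to add: 74.320 − 33.490 = 40.830 sabins.
Net gain per m²: Δα = 0.67 − 0.04 = 0.63.
Area = ΔA/Δα = 40.830/0.63 = 64.8 m².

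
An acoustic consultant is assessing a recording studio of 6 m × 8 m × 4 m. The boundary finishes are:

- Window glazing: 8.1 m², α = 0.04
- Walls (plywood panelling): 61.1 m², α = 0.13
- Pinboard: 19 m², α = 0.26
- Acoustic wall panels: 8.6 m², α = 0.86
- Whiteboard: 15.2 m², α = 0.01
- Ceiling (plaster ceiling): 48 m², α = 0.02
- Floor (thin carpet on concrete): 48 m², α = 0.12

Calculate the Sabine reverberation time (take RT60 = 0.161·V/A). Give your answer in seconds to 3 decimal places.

1.125 s

A = Σ Sᵢαᵢ = 8.1·0.04 + 61.1·0.13 + 19·0.26 + 8.6·0.86 + 15.2·0.01 + 48·0.02 + 48·0.12 = 27.475 sabins.
Room volume: 192 m³.
Sabine: RT60 = 0.161 × 192 / 27.475 = 1.125 s.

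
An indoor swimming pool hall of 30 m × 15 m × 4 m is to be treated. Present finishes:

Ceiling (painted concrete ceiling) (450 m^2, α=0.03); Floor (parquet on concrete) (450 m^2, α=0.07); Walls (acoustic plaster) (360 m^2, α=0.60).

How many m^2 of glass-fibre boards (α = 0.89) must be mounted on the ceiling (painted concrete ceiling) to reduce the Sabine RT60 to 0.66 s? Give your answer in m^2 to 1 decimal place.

207.1

A₁ = Σ Sᵢαᵢ = 450*0.03 + 450*0.07 + 360*0.60 = 261.000 sabins.
V = 1800 m³. Target absorption A₂ = 0.161 × 1800 / 0.66 = 439.091 sabins.
Absorption to add: 439.091 − 261.000 = 178.091 sabins.
Net gain per m^2: Δα = 0.89 − 0.03 = 0.86.
Panel area = 178.091 / 0.86 = 207.1 m^2.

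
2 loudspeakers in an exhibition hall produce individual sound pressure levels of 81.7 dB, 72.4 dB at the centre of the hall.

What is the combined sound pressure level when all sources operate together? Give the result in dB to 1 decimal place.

Converting to relative power and adding: 10^(81.7/10) + 10^(72.4/10) = 1.653e+08.
Combined level = 10 log₁₀(1.653e+08) = 82.2 dB.

82.2 dB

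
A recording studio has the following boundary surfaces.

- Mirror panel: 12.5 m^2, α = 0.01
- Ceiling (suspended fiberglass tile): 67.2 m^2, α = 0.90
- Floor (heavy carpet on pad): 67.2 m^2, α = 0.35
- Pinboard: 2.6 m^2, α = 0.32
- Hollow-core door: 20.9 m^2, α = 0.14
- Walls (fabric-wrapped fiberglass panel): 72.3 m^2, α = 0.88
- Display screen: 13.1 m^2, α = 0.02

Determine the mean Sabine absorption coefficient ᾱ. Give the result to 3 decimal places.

Total surface area S = 255.8 m^2.
Σ(Sᵢαᵢ) = 12.5×0.01 + 67.2×0.90 + 67.2×0.35 + 2.6×0.32 + 20.9×0.14 + 72.3×0.88 + 13.1×0.02 = 151.769.
ᾱ = A/S = 0.593.

0.593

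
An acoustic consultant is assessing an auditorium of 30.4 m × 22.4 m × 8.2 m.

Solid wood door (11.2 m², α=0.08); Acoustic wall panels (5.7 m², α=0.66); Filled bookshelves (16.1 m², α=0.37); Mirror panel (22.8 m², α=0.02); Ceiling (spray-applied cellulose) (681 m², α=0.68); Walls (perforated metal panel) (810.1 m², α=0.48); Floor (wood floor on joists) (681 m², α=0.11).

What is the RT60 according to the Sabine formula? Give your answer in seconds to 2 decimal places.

0.96 sec

Equivalent absorption area: A = 11.2×0.08 + 5.7×0.66 + 16.1×0.37 + 22.8×0.02 + 681×0.68 + 810.1×0.48 + 681×0.11 = 937.909 m².
Room volume: 5583.872 m³.
RT60 = 0.161 · V / A = 0.161 × 5583.872 / 937.909 = 0.96 s.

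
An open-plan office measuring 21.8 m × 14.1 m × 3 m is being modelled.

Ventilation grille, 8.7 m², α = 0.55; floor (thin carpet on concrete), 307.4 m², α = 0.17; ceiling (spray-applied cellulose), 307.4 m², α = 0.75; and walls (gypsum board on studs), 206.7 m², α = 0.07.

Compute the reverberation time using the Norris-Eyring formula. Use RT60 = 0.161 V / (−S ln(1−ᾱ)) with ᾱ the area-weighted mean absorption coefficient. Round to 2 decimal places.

0.40 sec

Total surface area S = 8.7 + 307.4 + 307.4 + 206.7 = 830.2 m².
Absorption A = 8.7×0.55 + 307.4×0.17 + 307.4×0.75 + 206.7×0.07 = 302.062 sabins.
ᾱ = 302.062 / 830.2 = 0.3638.
Eyring denominator: −S ln(1−ᾱ) = 375.452.
V = 21.8 × 14.1 × 3 = 922.14 m³.
T = 0.161·V/[−S·ln(1−ᾱ)] = 0.161·922.14/375.452 = 0.40 s.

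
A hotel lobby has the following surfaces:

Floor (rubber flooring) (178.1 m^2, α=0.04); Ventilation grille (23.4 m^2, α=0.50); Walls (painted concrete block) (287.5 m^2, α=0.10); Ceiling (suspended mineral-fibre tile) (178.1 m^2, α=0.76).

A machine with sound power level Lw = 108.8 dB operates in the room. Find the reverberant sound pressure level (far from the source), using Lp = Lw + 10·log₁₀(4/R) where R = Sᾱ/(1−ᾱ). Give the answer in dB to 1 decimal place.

Σ(Sᵢαᵢ) = 178.1·0.04 + 23.4·0.50 + 287.5·0.10 + 178.1·0.76 = 182.930; total area S = 667.1 m^2.
ᾱ = 0.2742, so room constant R = A/(1−ᾱ) = 252.039 m^2.
Lp = Lw + 10 log₁₀(4/R) = 108.8 -17.99 = 90.8 dB.

90.8 dB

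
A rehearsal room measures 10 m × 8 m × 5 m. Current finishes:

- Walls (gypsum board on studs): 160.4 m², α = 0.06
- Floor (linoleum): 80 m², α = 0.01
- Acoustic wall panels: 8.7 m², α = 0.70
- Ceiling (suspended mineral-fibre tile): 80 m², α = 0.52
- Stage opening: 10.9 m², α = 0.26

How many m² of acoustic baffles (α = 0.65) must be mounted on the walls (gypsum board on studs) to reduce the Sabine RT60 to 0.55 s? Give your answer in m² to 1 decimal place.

95.2

Total absorption A₁ = 160.4*0.06 + 80*0.01 + 8.7*0.70 + 80*0.52 + 10.9*0.26
  = 9.624 + 0.800 + 6.090 + 41.600 + 2.834 = 60.948 m² sabins.
V = 400 m³. Target absorption A₂ = 0.161 × 400 / 0.55 = 117.091 sabins.
ΔA needed = 117.091 − 60.948 = 56.143 sabins.
Each m² of panel replacing the walls (gypsum board on studs) adds (0.65 − 0.06) = 0.59 sabins.
Area = ΔA/Δα = 56.143/0.59 = 95.2 m².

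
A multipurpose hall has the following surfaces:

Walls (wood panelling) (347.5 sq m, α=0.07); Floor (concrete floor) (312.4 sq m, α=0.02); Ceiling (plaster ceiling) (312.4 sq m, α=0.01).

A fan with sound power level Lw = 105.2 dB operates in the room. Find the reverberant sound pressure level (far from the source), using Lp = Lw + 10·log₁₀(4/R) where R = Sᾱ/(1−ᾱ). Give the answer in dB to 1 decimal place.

95.8 dB

Σ(Sᵢαᵢ) = 347.5×0.07 + 312.4×0.02 + 312.4×0.01 = 33.697; total area S = 972.3 sq m.
ᾱ = 0.0347, so room constant R = A/(1−ᾱ) = 34.908 sq m.
Lp = Lw + 10 log₁₀(4/R) = 105.2 -9.41 = 95.8 dB.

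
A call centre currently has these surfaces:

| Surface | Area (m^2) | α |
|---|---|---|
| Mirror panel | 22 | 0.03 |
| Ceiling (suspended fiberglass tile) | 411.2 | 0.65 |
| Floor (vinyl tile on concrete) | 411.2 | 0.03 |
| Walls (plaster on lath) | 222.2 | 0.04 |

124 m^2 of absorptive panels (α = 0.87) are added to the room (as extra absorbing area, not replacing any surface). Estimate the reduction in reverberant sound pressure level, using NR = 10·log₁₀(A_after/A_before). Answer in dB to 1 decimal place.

1.4 dB

Total absorption A_before = 22×0.03 + 411.2×0.65 + 411.2×0.03 + 222.2×0.04
  = 0.660 + 267.280 + 12.336 + 8.888 = 289.164 m^2 sabins.
Treatment contributes 124·0.87 = 107.880 sabins.
A_after = 289.164 + 107.880 = 397.044 sabins.
NR = 10·log₁₀(397.044/289.164) = 1.4 dB.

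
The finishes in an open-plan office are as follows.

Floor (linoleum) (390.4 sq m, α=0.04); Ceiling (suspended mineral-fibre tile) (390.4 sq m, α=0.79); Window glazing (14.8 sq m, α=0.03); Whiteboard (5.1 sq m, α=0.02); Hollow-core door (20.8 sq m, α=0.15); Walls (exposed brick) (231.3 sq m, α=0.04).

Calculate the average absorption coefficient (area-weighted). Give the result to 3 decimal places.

Total surface area S = 1052.8 sq m.
Weighted sum Σ Sα = 336.950.
ᾱ = 336.950 / 1052.8 = 0.320.

0.320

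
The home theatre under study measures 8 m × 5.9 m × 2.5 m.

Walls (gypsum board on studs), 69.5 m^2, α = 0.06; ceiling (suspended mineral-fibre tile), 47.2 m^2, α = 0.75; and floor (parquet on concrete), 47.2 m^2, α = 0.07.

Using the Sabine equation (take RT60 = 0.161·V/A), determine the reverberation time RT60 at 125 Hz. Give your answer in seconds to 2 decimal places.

0.44 sec

Summing Sᵢαᵢ: 4.170 + 35.400 + 3.304 → A = 42.874 sabins.
Volume V = 8 × 5.9 × 2.5 = 118 m³.
T = 0.161 V/A = 0.161·118/42.874 = 0.44 s.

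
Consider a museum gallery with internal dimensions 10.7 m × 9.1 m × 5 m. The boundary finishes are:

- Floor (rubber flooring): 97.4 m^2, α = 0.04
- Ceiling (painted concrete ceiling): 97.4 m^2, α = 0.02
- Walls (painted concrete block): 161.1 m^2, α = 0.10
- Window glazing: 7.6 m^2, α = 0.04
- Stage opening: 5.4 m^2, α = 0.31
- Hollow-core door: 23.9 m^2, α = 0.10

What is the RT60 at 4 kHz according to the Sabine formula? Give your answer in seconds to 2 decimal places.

Equivalent absorption area: A = 97.4·0.04 + 97.4·0.02 + 161.1·0.10 + 7.6·0.04 + 5.4·0.31 + 23.9·0.10 = 26.322 m^2.
Volume V = 10.7 × 9.1 × 5 = 486.85 m³.
T = 0.161 V/A = 0.161·486.85/26.322 = 2.98 s.

2.98 s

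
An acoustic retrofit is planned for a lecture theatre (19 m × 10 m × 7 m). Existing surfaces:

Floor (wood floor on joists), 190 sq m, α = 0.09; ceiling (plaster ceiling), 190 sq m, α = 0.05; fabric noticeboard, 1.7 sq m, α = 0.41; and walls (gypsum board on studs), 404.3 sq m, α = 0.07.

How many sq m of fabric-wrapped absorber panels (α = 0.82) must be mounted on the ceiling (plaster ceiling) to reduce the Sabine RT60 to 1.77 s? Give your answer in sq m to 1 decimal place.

A₁ = Σ Sᵢαᵢ = 190*0.09 + 190*0.05 + 1.7*0.41 + 404.3*0.07 = 55.598 sabins.
Required A₂ = 0.161·1330/1.77 = 120.977 sabins.
Absorption to add: 120.977 − 55.598 = 65.379 sabins.
Each sq m of panel replacing the ceiling (plaster ceiling) adds (0.82 − 0.05) = 0.77 sabins.
Area = ΔA/Δα = 65.379/0.77 = 84.9 sq m.

84.9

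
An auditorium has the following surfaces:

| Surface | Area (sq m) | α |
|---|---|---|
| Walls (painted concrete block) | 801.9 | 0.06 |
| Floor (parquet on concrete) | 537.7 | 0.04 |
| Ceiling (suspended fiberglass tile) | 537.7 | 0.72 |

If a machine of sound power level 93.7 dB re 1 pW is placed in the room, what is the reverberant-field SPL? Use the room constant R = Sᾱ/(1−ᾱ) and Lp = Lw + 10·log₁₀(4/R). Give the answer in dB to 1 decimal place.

71.9 dB

A = 456.766 sabins; S = 1877.3 sq m.
ᾱ = 456.766/1877.3 = 0.2433; R = Sᾱ/(1−ᾱ) = 456.766/(1−0.2433) = 603.629 sq m.
Lp = 93.7 + 10·log₁₀(4/603.629) = 93.7 + (-21.79) = 71.9 dB.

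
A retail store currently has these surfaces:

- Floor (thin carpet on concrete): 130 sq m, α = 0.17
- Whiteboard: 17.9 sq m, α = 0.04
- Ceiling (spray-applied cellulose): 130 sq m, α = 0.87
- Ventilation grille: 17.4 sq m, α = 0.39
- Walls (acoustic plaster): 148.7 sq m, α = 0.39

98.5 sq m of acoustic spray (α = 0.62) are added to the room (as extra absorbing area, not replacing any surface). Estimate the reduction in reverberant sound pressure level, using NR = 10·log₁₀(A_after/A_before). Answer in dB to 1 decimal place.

Equivalent absorption area: A_before = 130×0.17 + 17.9×0.04 + 130×0.87 + 17.4×0.39 + 148.7×0.39 = 200.695 sq m.
Added absorption = 98.5 × 0.62 = 61.070 sabins.
A_after = 200.695 + 61.070 = 261.765 sabins.
NR = 10·log₁₀(261.765/200.695) = 1.2 dB.

1.2 dB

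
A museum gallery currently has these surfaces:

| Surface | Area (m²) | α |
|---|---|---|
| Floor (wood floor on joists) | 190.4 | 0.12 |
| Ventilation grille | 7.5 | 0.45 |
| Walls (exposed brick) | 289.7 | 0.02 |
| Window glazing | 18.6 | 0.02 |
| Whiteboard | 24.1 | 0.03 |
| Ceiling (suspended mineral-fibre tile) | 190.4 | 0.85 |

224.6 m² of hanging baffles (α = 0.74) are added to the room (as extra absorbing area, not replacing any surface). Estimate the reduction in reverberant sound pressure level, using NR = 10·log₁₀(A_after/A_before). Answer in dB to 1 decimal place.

2.7 dB

Total absorption A_before = 190.4*0.12 + 7.5*0.45 + 289.7*0.02 + 18.6*0.02 + 24.1*0.03 + 190.4*0.85
  = 22.848 + 3.375 + 5.794 + 0.372 + 0.723 + 161.840 = 194.952 m² sabins.
Treatment contributes 224.6·0.74 = 166.204 sabins.
A_after = 194.952 + 166.204 = 361.156 sabins.
NR = 10·log₁₀(361.156/194.952) = 2.7 dB.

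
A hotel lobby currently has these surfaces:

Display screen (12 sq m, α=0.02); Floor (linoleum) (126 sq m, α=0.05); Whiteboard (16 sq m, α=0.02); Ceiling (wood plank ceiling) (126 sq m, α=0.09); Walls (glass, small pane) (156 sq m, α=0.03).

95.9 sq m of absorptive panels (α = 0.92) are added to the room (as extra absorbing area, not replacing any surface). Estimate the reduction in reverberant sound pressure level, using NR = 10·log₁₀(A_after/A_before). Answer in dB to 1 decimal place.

Total absorption A_before = 12*0.02 + 126*0.05 + 16*0.02 + 126*0.09 + 156*0.03
  = 0.240 + 6.300 + 0.320 + 11.340 + 4.680 = 22.880 sq m sabins.
Added absorption = 95.9 × 0.92 = 88.228 sabins.
A_after = 22.880 + 88.228 = 111.108 sabins.
Reduction = 10 log₁₀(A_after/A_before) = 10 log₁₀(4.8561) = 6.9 dB.

6.9 dB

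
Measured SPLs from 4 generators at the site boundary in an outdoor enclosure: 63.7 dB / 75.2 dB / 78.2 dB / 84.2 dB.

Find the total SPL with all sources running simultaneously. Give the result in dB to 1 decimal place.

85.6 dB

Σ 10^(Lᵢ/10) = 3.646e+08.
L_total = 10·log₁₀(3.646e+08) = 85.6 dB.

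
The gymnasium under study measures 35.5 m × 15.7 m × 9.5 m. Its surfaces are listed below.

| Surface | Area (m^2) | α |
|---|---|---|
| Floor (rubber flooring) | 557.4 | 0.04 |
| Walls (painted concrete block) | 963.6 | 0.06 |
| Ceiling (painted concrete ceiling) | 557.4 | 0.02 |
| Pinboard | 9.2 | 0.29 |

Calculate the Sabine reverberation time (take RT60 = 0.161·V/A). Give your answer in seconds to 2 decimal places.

9.08 seconds

Summing Sᵢαᵢ: 22.296 + 57.816 + 11.148 + 2.668 → A = 93.928 sabins.
Room volume: 5294.825 m³.
RT60 = 0.161 · V / A = 0.161 × 5294.825 / 93.928 = 9.08 s.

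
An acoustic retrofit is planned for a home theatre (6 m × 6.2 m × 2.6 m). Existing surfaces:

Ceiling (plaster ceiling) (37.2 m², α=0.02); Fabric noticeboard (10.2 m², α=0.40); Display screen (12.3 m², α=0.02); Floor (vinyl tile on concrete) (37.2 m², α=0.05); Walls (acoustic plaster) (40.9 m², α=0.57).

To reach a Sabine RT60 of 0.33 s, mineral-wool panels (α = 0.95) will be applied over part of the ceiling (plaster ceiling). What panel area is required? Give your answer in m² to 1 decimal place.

18.2

Equivalent absorption area: A₁ = 37.2·0.02 + 10.2·0.40 + 12.3·0.02 + 37.2·0.05 + 40.9·0.57 = 30.243 m².
V = 96.72 m³. Target absorption A₂ = 0.161 × 96.72 / 0.33 = 47.188 sabins.
ΔA needed = 47.188 − 30.243 = 16.945 sabins.
Net gain per m²: Δα = 0.95 − 0.02 = 0.93.
Area = ΔA/Δα = 16.945/0.93 = 18.2 m².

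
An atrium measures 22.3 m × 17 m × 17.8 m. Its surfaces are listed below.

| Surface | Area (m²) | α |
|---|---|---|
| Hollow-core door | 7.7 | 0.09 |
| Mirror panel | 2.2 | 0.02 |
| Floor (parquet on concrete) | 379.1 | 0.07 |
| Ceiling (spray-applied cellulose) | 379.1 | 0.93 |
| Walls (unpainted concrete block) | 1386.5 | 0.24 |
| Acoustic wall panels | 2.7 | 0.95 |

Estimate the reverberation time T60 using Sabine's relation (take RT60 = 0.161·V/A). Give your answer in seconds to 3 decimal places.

Total absorption A = 7.7·0.09 + 2.2·0.02 + 379.1·0.07 + 379.1·0.93 + 1386.5·0.24 + 2.7·0.95
  = 0.693 + 0.044 + 26.537 + 352.563 + 332.760 + 2.565 = 715.162 m² sabins.
Room volume: 6747.98 m³.
T = 0.161 V/A = 0.161·6747.98/715.162 = 1.519 s.

1.519 sec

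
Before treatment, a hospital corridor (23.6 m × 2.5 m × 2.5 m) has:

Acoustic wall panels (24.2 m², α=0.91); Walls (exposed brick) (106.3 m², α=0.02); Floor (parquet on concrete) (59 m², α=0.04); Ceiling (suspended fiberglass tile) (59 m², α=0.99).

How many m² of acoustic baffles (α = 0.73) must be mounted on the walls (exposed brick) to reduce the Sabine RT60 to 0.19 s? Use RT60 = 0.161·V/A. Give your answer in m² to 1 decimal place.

56.4

Summing Sᵢαᵢ: 22.022 + 2.126 + 2.360 + 58.410 → A₁ = 84.918 sabins.
V = 147.5 m³. Target absorption A₂ = 0.161 × 147.5 / 0.19 = 124.987 sabins.
ΔA needed = 124.987 − 84.918 = 40.069 sabins.
Each m² of panel replacing the walls (exposed brick) adds (0.73 − 0.02) = 0.71 sabins.
Area = ΔA/Δα = 40.069/0.71 = 56.4 m².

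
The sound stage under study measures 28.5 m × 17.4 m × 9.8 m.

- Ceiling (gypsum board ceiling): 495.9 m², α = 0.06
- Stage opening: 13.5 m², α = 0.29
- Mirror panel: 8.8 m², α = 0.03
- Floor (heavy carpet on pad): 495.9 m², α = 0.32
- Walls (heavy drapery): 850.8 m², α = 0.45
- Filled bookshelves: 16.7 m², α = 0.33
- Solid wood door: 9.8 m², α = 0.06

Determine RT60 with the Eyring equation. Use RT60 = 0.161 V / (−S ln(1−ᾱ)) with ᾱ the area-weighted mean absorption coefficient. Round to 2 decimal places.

1.13 seconds

S = Σ Sᵢ = 1891.4 m².
Σ(Sᵢαᵢ) = 495.9·0.06 + 13.5·0.29 + 8.8·0.03 + 495.9·0.32 + 850.8·0.45 + 16.7·0.33 + 9.8·0.06 = 581.580.
ᾱ = 581.580 / 1891.4 = 0.3075.
−S·ln(1−ᾱ) = −1891.4 × ln(1 − 0.3075) = 694.989.
V = 28.5 × 17.4 × 9.8 = 4859.82 m³.
RT60 = 0.161 × 4859.82 / 694.989 = 1.13 s.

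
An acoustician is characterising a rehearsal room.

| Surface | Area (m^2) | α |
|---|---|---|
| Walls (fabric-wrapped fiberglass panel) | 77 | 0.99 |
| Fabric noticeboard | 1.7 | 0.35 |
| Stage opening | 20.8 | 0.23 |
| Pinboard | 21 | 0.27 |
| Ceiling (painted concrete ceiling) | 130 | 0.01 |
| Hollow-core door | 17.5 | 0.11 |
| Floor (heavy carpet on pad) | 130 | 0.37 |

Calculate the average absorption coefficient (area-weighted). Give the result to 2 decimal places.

S = Σ Sᵢ = 77 + 1.7 + 20.8 + 21 + 130 + 17.5 + 130 = 398.0 m^2.
Weighted sum Σ Sα = 138.604.
ᾱ = A/S = 0.35.

0.35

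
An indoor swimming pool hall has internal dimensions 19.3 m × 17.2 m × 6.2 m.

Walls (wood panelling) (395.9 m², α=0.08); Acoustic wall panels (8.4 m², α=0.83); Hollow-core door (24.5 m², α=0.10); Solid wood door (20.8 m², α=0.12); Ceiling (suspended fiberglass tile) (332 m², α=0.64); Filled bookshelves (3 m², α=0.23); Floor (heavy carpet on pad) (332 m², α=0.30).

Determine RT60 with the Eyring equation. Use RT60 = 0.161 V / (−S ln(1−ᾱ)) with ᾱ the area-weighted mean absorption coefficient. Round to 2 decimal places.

Total surface area S = 395.9 + 8.4 + 24.5 + 20.8 + 332 + 3 + 332 = 1116.6 m².
Σ(Sᵢαᵢ) = 395.9×0.08 + 8.4×0.83 + 24.5×0.10 + 20.8×0.12 + 332×0.64 + 3×0.23 + 332×0.30 = 356.360.
Mean coefficient ᾱ = A/S = 0.3191.
Eyring denominator: −S ln(1−ᾱ) = 429.154.
V = 19.3 × 17.2 × 6.2 = 2058.152 m³.
RT60 = 0.161 × 2058.152 / 429.154 = 0.77 s.

0.77 seconds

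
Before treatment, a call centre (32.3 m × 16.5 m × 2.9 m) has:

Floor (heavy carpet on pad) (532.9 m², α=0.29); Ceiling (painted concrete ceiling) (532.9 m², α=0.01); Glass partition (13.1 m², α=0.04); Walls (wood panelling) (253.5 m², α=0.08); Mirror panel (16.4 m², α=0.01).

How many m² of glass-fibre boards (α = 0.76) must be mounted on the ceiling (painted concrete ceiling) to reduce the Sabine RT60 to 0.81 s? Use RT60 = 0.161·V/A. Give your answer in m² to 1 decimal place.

168.5

Summing Sᵢαᵢ: 154.541 + 5.329 + 0.524 + 20.280 + 0.164 → A₁ = 180.838 sabins.
V = 1545.555 m³. Target absorption A₂ = 0.161 × 1545.555 / 0.81 = 307.203 sabins.
ΔA needed = 307.203 − 180.838 = 126.365 sabins.
Net gain per m²: Δα = 0.76 − 0.01 = 0.75.
Area = ΔA/Δα = 126.365/0.75 = 168.5 m².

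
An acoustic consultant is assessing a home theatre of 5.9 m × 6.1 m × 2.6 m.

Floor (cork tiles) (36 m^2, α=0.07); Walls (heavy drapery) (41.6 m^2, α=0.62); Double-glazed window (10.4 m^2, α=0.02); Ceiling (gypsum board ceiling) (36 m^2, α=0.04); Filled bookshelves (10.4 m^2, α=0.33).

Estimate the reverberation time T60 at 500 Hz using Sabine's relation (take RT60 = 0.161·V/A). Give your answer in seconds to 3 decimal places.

A = Σ Sᵢαᵢ = 36*0.07 + 41.6*0.62 + 10.4*0.02 + 36*0.04 + 10.4*0.33 = 33.392 sabins.
V = 5.9·6.1·2.6 = 93.574 m³.
T = 0.161 V/A = 0.161·93.574/33.392 = 0.451 s.

0.451 seconds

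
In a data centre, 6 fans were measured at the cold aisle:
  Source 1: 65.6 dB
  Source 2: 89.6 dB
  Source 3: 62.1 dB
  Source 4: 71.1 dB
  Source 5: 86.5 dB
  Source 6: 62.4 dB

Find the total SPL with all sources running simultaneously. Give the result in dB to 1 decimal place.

91.4 dB

Σ 10^(Lᵢ/10) = 1.379e+09.
Back to dB: 10·log₁₀ Σ = 91.4 dB.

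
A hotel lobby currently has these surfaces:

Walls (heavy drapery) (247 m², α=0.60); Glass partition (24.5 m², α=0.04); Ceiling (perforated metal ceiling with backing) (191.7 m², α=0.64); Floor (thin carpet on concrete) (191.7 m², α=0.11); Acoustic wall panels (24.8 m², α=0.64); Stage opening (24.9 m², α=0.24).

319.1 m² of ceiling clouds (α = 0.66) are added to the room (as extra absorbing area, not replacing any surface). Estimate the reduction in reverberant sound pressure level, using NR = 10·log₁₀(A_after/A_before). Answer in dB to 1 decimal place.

2.2 dB

Total absorption A_before = 247*0.60 + 24.5*0.04 + 191.7*0.64 + 191.7*0.11 + 24.8*0.64 + 24.9*0.24
  = 148.200 + 0.980 + 122.688 + 21.087 + 15.872 + 5.976 = 314.803 m² sabins.
Added absorption = 319.1 × 0.66 = 210.606 sabins.
New total A_after = 525.409 sabins.
Reduction = 10 log₁₀(A_after/A_before) = 10 log₁₀(1.6690) = 2.2 dB.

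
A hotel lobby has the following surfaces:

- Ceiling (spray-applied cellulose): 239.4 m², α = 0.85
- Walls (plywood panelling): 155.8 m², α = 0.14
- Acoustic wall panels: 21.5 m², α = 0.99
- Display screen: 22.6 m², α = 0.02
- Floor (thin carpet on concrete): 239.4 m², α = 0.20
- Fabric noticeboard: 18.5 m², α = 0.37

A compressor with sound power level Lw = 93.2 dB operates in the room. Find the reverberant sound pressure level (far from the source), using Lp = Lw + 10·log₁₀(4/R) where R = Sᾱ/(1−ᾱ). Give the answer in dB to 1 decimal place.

A = 301.764 sabins; S = 697.2 m².
ᾱ = 301.764/697.2 = 0.4328; R = Sᾱ/(1−ᾱ) = 301.764/(1−0.4328) = 532.024 m².
Lp = Lw + 10 log₁₀(4/R) = 93.2 -21.24 = 72.0 dB.

72.0 dB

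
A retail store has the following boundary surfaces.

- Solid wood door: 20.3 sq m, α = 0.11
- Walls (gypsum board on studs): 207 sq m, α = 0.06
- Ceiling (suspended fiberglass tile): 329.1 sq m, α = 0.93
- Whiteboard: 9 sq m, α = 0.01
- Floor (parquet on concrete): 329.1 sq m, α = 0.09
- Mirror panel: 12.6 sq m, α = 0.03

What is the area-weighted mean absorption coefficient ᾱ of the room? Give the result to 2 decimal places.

0.39

Total surface area S = 907.1 sq m.
Weighted sum Σ Sα = 350.803.
ᾱ = 350.803 / 907.1 = 0.39.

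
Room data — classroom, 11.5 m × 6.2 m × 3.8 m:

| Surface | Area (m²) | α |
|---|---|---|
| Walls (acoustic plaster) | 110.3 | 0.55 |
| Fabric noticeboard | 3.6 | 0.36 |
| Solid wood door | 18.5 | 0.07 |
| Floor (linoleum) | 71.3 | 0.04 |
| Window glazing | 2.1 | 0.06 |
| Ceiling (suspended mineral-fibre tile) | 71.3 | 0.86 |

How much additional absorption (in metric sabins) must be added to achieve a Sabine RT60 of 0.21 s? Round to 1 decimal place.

80.2 sabins

Total absorption A₁ = 110.3·0.55 + 3.6·0.36 + 18.5·0.07 + 71.3·0.04 + 2.1·0.06 + 71.3·0.86
  = 60.665 + 1.296 + 1.295 + 2.852 + 0.126 + 61.318 = 127.552 m² sabins.
For T = 0.21 s, need A₂ = 0.161·V/T = 0.161·270.94/0.21 = 207.721 sabins.
Additional absorption ΔA = 207.721 − 127.552 = 80.2 sabins.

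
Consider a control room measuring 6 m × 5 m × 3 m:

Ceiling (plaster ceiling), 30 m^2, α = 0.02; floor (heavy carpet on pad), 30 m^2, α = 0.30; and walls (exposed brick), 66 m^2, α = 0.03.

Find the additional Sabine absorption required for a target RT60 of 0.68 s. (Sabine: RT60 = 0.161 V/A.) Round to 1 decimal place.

Summing Sᵢαᵢ: 0.600 + 9.000 + 1.980 → A₁ = 11.580 sabins.
For T = 0.68 s, need A₂ = 0.161·V/T = 0.161·90/0.68 = 21.309 sabins.
ΔA = A₂ − A₁ = 21.309 − 11.580 = 9.7 sabins.

9.7 sabins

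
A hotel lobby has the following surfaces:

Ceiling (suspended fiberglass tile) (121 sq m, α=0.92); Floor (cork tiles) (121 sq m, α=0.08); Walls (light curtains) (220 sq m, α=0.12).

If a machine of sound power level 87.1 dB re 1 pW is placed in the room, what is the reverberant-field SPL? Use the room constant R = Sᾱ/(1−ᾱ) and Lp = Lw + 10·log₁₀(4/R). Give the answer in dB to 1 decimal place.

69.8 dB

A = 147.400 sabins; S = 462.0 sq m.
ᾱ = 147.400/462.0 = 0.3190; R = Sᾱ/(1−ᾱ) = 147.400/(1−0.3190) = 216.446 sq m.
Lp = Lw + 10 log₁₀(4/R) = 87.1 -17.33 = 69.8 dB.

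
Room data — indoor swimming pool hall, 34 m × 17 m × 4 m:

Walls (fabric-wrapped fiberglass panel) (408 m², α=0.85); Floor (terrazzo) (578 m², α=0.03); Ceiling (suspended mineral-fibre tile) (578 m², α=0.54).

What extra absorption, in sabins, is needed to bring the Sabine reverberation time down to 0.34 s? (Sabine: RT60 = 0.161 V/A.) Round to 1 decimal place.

Total absorption A₁ = 408·0.85 + 578·0.03 + 578·0.54
  = 346.800 + 17.340 + 312.120 = 676.260 m² sabins.
V = 2312 m³. Required absorption A₂ = 0.161 × 2312 / 0.34 = 1094.800 sabins.
ΔA = A₂ − A₁ = 1094.800 − 676.260 = 418.5 sabins.

418.5 sabins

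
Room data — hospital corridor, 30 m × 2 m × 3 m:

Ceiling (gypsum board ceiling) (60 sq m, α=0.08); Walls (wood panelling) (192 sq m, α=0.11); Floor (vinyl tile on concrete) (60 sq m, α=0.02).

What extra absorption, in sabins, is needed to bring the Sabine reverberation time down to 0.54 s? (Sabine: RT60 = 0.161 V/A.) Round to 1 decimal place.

Equivalent absorption area: A₁ = 60×0.08 + 192×0.11 + 60×0.02 = 27.120 sq m.
For T = 0.54 s, need A₂ = 0.161·V/T = 0.161·180/0.54 = 53.667 sabins.
ΔA = A₂ − A₁ = 53.667 − 27.120 = 26.5 sabins.

26.5 sabins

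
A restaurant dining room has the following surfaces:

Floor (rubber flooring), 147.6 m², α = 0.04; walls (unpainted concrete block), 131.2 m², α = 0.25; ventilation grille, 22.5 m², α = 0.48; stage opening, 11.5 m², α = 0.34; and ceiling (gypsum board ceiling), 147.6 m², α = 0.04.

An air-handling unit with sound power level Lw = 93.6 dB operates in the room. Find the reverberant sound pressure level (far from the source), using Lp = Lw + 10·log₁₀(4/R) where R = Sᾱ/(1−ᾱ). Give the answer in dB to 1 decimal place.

Σ(Sᵢαᵢ) = 147.6×0.04 + 131.2×0.25 + 22.5×0.48 + 11.5×0.34 + 147.6×0.04 = 59.318; total area S = 460.4 m².
ᾱ = 59.318/460.4 = 0.1288; R = Sᾱ/(1−ᾱ) = 59.318/(1−0.1288) = 68.088 m².
Lp = 93.6 + 10·log₁₀(4/68.088) = 93.6 + (-12.31) = 81.3 dB.

81.3 dB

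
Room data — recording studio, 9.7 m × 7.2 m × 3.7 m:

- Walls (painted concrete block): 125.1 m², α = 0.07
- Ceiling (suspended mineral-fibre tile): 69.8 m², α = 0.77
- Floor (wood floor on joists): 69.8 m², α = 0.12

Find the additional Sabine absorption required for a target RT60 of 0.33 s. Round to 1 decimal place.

55.2 sabins

Summing Sᵢαᵢ: 8.757 + 53.746 + 8.376 → A₁ = 70.879 sabins.
Target A₂ = 0.161·258.408/0.33 = 126.072 sabins (V = 258.408 m³).
ΔA = A₂ − A₁ = 126.072 − 70.879 = 55.2 sabins.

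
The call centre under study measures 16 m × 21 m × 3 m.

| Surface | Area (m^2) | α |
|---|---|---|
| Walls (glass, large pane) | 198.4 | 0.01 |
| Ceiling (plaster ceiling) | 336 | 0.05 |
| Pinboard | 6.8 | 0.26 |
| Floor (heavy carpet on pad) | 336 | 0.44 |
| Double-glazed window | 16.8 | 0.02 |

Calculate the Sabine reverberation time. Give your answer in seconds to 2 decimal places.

0.96 sec

Equivalent absorption area: A = 198.4·0.01 + 336·0.05 + 6.8·0.26 + 336·0.44 + 16.8·0.02 = 168.728 m^2.
Volume V = 16 × 21 × 3 = 1008 m³.
RT60 = 0.161 · V / A = 0.161 × 1008 / 168.728 = 0.96 s.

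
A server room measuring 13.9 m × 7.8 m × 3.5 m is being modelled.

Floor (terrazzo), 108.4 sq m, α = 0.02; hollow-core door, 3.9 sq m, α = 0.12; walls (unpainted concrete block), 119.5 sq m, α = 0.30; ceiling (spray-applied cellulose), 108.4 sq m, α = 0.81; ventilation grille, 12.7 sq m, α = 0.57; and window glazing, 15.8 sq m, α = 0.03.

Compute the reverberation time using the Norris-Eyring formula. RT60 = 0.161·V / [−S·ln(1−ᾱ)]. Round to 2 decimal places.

0.37 sec

Total surface area S = 108.4 + 3.9 + 119.5 + 108.4 + 12.7 + 15.8 = 368.7 sq m.
Absorption A = 108.4×0.02 + 3.9×0.12 + 119.5×0.30 + 108.4×0.81 + 12.7×0.57 + 15.8×0.03 = 134.003 sabins.
ᾱ = 134.003 / 368.7 = 0.3634.
−S·ln(1−ᾱ) = −368.7 × ln(1 − 0.3634) = 166.510.
V = 13.9 × 7.8 × 3.5 = 379.47 m³.
RT60 = 0.161 × 379.47 / 166.510 = 0.37 s.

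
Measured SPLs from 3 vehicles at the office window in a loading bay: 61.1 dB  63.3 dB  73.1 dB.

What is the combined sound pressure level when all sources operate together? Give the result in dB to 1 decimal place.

Sum in the linear (power) domain: Σ 10^(Lᵢ/10) = 10^(61.1/10) + 10^(63.3/10) + 10^(73.1/10) = 2.384e+07.
L_total = 10·log₁₀(2.384e+07) = 73.8 dB.

73.8 dB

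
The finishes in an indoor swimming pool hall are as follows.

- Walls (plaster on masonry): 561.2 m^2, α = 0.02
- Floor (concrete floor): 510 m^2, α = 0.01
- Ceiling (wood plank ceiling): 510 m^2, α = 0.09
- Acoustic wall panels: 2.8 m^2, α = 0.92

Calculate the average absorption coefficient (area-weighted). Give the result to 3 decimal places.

Total surface area S = 1584.0 m^2.
A = 561.2×0.02 + 510×0.01 + 510×0.09 + 2.8×0.92 = 64.800 sabins.
ᾱ = A/S = 0.041.

0.041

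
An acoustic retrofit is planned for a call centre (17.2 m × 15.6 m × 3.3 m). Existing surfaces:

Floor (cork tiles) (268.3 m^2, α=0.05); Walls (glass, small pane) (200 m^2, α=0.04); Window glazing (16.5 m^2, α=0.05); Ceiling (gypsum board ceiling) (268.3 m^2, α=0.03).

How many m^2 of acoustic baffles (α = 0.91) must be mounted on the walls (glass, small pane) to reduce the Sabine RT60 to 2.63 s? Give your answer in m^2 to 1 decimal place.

27.5

Summing Sᵢαᵢ: 13.415 + 8.000 + 0.825 + 8.049 → A₁ = 30.289 sabins.
V = 885.456 m³. Target absorption A₂ = 0.161 × 885.456 / 2.63 = 54.205 sabins.
ΔA needed = 54.205 − 30.289 = 23.916 sabins.
Each m^2 of panel replacing the walls (glass, small pane) adds (0.91 − 0.04) = 0.87 sabins.
Area = ΔA/Δα = 23.916/0.87 = 27.5 m^2.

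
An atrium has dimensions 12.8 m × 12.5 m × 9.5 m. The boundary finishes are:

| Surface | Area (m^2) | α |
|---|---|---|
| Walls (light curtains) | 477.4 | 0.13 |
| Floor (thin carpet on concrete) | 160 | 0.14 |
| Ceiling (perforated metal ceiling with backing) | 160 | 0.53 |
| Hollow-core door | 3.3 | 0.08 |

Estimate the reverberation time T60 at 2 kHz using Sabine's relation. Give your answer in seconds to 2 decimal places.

Summing Sᵢαᵢ: 62.062 + 22.400 + 84.800 + 0.264 → A = 169.526 sabins.
Volume V = 12.8 × 12.5 × 9.5 = 1520 m³.
T = 0.161 V/A = 0.161·1520/169.526 = 1.44 s.

1.44 s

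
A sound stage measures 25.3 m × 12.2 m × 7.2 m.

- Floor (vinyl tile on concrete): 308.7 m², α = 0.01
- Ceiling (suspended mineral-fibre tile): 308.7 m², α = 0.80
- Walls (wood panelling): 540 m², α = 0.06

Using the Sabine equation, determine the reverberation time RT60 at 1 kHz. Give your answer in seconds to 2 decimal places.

1.27 sec

Equivalent absorption area: A = 308.7×0.01 + 308.7×0.80 + 540×0.06 = 282.447 m².
Volume V = 25.3 × 12.2 × 7.2 = 2222.352 m³.
RT60 = 0.161 · V / A = 0.161 × 2222.352 / 282.447 = 1.27 s.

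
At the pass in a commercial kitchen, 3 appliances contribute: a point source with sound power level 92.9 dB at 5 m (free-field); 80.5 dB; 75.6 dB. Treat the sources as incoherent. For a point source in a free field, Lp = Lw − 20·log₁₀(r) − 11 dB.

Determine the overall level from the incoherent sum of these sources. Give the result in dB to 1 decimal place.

81.9 dB

Source at 5 m: Lp = 92.9 − 20·log₁₀(5) − 11 = 67.9 dB.
Σ 10^(Lᵢ/10) = 1.547e+08.
Back to dB: 10·log₁₀ Σ = 81.9 dB.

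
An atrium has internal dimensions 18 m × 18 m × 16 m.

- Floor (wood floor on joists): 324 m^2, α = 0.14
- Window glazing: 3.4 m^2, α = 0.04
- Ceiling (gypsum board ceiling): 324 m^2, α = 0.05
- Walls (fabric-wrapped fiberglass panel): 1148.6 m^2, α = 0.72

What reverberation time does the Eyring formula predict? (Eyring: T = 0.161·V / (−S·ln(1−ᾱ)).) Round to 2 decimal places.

0.68 s

S = Σ Sᵢ = 1800.0 m^2.
Absorption A = 324·0.14 + 3.4·0.04 + 324·0.05 + 1148.6·0.72 = 888.688 sabins.
Mean coefficient ᾱ = A/S = 0.4937.
Eyring denominator: −S ln(1−ᾱ) = 1225.127.
V = 18 × 18 × 16 = 5184 m³.
T = 0.161·V/[−S·ln(1−ᾱ)] = 0.161·5184/1225.127 = 0.68 s.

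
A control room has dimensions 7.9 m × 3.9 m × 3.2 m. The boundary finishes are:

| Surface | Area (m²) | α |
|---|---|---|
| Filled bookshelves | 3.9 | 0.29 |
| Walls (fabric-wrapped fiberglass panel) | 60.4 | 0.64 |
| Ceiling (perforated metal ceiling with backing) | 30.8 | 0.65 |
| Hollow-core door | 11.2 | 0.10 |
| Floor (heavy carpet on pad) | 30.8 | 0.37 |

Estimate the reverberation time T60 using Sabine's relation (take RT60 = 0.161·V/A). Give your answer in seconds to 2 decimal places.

0.22 s

Equivalent absorption area: A = 3.9·0.29 + 60.4·0.64 + 30.8·0.65 + 11.2·0.10 + 30.8·0.37 = 72.323 m².
Volume V = 7.9 × 3.9 × 3.2 = 98.592 m³.
Sabine: RT60 = 0.161 × 98.592 / 72.323 = 0.22 s.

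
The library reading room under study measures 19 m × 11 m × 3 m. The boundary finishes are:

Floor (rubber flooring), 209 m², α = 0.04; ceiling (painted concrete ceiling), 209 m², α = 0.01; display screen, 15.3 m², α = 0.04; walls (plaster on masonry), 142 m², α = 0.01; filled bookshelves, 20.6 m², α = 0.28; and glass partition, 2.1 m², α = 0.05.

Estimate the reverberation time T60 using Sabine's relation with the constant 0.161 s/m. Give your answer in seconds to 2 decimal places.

A = Σ Sᵢαᵢ = 209×0.04 + 209×0.01 + 15.3×0.04 + 142×0.01 + 20.6×0.28 + 2.1×0.05 = 18.355 sabins.
Volume V = 19 × 11 × 3 = 627 m³.
Sabine: RT60 = 0.161 × 627 / 18.355 = 5.50 s.

5.50 s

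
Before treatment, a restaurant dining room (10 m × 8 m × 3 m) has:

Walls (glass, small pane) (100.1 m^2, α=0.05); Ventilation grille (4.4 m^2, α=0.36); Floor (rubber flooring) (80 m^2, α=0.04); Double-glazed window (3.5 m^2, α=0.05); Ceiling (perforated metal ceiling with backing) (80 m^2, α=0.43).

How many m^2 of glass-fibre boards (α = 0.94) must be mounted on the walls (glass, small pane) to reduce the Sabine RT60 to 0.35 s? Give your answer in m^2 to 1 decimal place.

74.2

Summing Sᵢαᵢ: 5.005 + 1.584 + 3.200 + 0.175 + 34.400 → A₁ = 44.364 sabins.
V = 240 m³. Target absorption A₂ = 0.161 × 240 / 0.35 = 110.400 sabins.
ΔA needed = 110.400 − 44.364 = 66.036 sabins.
Each m^2 of panel replacing the walls (glass, small pane) adds (0.94 − 0.05) = 0.89 sabins.
Panel area = 66.036 / 0.89 = 74.2 m^2.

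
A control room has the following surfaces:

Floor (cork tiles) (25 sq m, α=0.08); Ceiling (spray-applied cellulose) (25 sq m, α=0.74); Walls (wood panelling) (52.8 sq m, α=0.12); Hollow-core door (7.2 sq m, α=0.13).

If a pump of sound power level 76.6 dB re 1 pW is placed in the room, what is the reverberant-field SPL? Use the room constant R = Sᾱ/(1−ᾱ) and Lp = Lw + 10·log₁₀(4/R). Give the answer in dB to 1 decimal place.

Σ(Sᵢαᵢ) = 25·0.08 + 25·0.74 + 52.8·0.12 + 7.2·0.13 = 27.772; total area S = 110.0 sq m.
ᾱ = 27.772/110.0 = 0.2525; R = Sᾱ/(1−ᾱ) = 27.772/(1−0.2525) = 37.153 sq m.
Lp = Lw + 10 log₁₀(4/R) = 76.6 -9.68 = 66.9 dB.

66.9 dB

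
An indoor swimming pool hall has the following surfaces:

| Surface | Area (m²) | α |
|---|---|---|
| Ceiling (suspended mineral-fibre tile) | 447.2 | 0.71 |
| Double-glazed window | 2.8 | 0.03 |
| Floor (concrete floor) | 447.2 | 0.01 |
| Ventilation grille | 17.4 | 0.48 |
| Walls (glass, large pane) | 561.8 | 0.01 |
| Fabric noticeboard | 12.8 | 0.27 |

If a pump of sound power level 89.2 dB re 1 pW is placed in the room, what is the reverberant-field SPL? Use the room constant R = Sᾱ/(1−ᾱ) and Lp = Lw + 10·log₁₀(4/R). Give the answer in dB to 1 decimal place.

A = 339.494 sabins; S = 1489.2 m².
ᾱ = 339.494/1489.2 = 0.2280; R = Sᾱ/(1−ᾱ) = 339.494/(1−0.2280) = 439.759 m².
Lp = Lw + 10 log₁₀(4/R) = 89.2 -20.41 = 68.8 dB.

68.8 dB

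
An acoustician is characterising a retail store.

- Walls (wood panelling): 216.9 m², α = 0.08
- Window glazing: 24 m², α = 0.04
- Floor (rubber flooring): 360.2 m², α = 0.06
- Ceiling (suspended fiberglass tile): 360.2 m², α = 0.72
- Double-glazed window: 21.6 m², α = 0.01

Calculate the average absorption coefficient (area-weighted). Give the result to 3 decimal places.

0.305

Total surface area S = 982.9 m².
Σ(Sᵢαᵢ) = 216.9*0.08 + 24*0.04 + 360.2*0.06 + 360.2*0.72 + 21.6*0.01 = 299.484.
ᾱ = 299.484 / 982.9 = 0.305.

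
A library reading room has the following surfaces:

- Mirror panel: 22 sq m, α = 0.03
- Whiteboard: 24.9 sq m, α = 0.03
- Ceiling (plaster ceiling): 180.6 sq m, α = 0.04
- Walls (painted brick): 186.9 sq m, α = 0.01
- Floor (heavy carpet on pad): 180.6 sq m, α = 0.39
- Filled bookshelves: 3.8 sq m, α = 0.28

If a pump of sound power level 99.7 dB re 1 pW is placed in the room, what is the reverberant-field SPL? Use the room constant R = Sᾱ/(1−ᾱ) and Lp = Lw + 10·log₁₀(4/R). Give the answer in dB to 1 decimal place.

85.9 dB

A = 81.998 sabins; S = 598.8 sq m.
ᾱ = 81.998/598.8 = 0.1369; R = Sᾱ/(1−ᾱ) = 81.998/(1−0.1369) = 95.004 sq m.
Lp = Lw + 10 log₁₀(4/R) = 99.7 -13.76 = 85.9 dB.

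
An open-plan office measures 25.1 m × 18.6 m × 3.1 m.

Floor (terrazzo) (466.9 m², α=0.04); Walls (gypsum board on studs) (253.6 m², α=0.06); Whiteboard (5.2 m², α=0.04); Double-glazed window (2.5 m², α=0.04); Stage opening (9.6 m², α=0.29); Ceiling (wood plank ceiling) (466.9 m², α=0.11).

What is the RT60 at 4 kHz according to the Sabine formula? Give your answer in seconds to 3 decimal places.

Summing Sᵢαᵢ: 18.676 + 15.216 + 0.208 + 0.100 + 2.784 + 51.359 → A = 88.343 sabins.
Room volume: 1447.266 m³.
T = 0.161 V/A = 0.161·1447.266/88.343 = 2.638 s.

2.638 s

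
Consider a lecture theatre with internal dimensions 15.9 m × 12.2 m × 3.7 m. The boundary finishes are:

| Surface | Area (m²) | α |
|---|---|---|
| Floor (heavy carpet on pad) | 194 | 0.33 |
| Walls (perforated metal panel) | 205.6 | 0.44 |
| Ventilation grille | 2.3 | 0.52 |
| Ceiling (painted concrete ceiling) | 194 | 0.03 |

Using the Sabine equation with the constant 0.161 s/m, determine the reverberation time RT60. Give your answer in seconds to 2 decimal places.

0.72 sec

Summing Sᵢαᵢ: 64.020 + 90.464 + 1.196 + 5.820 → A = 161.500 sabins.
Volume V = 15.9 × 12.2 × 3.7 = 717.726 m³.
T = 0.161 V/A = 0.161·717.726/161.500 = 0.72 s.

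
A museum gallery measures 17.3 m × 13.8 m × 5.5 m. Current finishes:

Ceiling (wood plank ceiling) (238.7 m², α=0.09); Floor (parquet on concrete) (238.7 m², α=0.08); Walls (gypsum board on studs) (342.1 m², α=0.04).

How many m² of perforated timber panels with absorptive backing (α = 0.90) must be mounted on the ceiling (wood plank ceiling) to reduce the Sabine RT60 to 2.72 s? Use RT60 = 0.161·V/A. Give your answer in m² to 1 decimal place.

Summing Sᵢαᵢ: 21.483 + 19.096 + 13.684 → A₁ = 54.263 sabins.
Required A₂ = 0.161·1313.07/2.72 = 77.722 sabins.
Absorption to add: 77.722 − 54.263 = 23.459 sabins.
Each m² of panel replacing the ceiling (wood plank ceiling) adds (0.90 − 0.09) = 0.81 sabins.
Panel area = 23.459 / 0.81 = 29.0 m².

29.0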